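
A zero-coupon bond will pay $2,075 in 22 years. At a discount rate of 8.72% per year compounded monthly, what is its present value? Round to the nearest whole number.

Growth factor = (1 + 0.0872/12)^264 ≈ 6.762978483.
P = 2,075/6.762978483 ≈ 306.8175.

$307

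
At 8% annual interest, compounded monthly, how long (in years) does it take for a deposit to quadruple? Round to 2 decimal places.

17.39 years

(1 + 0.00666667)^(12t) = 4.
12t = ln 4 / ln(1 + 0.00666667) ≈ 1.3863/0.00664454 ≈ 208.6365.
t ≈ 17.3864.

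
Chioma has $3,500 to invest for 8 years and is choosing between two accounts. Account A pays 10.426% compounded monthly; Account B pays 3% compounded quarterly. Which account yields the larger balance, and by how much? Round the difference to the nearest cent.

A: (1 + 0.10426/12)^96 ≈ 2.294413991, so 3,500 × 2.294413991 ≈ 8,030.4490.
B: (1 + 0.0075)^32 ≈ 1.270111224, so 3,500 × 1.270111224 ≈ 4,445.3893.
Difference ≈ 3,585.0597 in favor of A.

Account A, by $3,585.06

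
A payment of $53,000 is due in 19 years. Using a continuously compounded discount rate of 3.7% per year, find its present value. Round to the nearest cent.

P = A·e^(−rt) = 53,000·e^(−0.703).
e^(−0.703) ≈ 0.49509778028, so P ≈ 26,240.1824.

$26,240.18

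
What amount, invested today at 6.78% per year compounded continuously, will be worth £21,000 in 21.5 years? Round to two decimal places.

P = A·e^(−rt) = 21,000·e^(−1.4577).
e^(−1.4577) ≈ 0.2327710329, so P ≈ 4,888.1917.

£4,888.19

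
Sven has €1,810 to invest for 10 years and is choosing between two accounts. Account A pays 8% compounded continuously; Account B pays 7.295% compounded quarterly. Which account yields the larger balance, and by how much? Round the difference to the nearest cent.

Account A growth factor: e^(0.08·10) = e^0.8 ≈ 2.225540928; balance ≈ 4,028.2291.
Account B growth factor: (1 + 0.0182375)^40 ≈ 2.060456706; balance ≈ 3,729.4266.
Account A is larger by 298.8024.

Account A, by €298.80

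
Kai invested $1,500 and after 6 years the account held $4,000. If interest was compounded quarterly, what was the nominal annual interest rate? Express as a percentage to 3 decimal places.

16.686%

The 24-period growth factor is 4,000/1,500 = 2.66667.
r/4 = 2.66667^(1/24) − 1 ≈ 0.0417145, so r ≈ 4·0.0417145 = 16.68579%.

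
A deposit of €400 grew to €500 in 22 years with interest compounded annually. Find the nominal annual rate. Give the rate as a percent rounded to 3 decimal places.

(1 + r)^22 = 500/400 = 1.25.
1 + r = 1.25^(1/22) ≈ 1.010195, so r ≈ 0.0101945.
r ≈ 1.01945%.

1.019%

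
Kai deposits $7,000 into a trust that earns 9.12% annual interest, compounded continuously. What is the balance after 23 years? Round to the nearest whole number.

$57,026

A = P·e^(rt) = 7,000·e^(0.0912·23) = 7,000·e^2.0976.
e^2.0976 ≈ 8.1465946045, so A ≈ 57,026.1622.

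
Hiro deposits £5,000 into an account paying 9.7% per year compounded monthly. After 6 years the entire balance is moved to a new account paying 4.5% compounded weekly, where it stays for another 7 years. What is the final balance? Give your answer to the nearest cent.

After 6 years at 9.7%: 5,000 × 1.7854319052 ≈ 8,927.1595.
Then 7 years at 4.5%: 8,927.1595 × 1.3700726676 ≈ 12,230.8573.

£12,230.86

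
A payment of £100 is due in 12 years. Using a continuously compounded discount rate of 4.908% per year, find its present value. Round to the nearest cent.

P = A·e^(−rt) = 100·e^(−0.58896).
e^(−0.58896) ≈ 0.55490408, so P ≈ 55.4904.

£55.49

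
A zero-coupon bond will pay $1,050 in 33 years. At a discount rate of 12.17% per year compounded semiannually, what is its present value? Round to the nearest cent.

Growth factor = (1 + 0.06085)^66 ≈ 49.33586277.
P = 1,050/49.33586277 ≈ 21.2827.

$21.28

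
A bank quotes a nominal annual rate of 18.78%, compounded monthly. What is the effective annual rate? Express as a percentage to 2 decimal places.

20.48%

EAR = (1 + 18.78%/12)^12 − 1 = (1 + 0.01565)^12 − 1.
(1 + 0.01565)^12 ≈ 1.204839, so EAR ≈ 20.48386%.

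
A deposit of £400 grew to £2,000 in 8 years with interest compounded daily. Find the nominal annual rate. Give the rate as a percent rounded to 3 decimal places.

The 2920-period growth factor is 2,000/400 = 5.
r/365 = 5^(1/2920) − 1 ≈ 0.000551329, so r ≈ 365·0.000551329 = 20.12352%.

20.124%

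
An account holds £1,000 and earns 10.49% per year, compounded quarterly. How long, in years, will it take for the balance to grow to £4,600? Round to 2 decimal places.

(1 + 0.026225)^(4t) = 4,600/1,000 = 4.6.
4t·ln(1 + 0.026225) = ln(4.6); 4t = 1.5261/0.025887 ≈ 58.9506.
t ≈ 14.7377 years.

14.74 years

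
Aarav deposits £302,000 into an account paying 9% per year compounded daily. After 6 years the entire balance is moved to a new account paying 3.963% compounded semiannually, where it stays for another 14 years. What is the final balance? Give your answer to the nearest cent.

£897,627.46

After 6 years at 9%: 302,000 × 1.71589264102 ≈ 518,199.5776.
Then 14 years at 3.963%: 518,199.5776 × 1.73220414933 ≈ 897,627.4585.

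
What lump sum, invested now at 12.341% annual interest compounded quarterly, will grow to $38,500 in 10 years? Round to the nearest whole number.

Periodic rate = 12.341%/4 = 0.0308525; 40 periods.
P = 38,500/(1 + 0.0308525)^40 ≈ 38,500/3.3717948283 ≈ 11,418.2511.

$11,418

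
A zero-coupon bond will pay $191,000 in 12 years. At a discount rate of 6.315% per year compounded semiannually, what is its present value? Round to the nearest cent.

Growth factor = (1 + 0.031575)^24 ≈ 2.10872237111.
P = 191,000/2.10872237111 ≈ 90,576.1719.

$90,576.17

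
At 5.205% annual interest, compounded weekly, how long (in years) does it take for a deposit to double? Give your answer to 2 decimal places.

(1 + 0.00100096)^(52t) = 2.
52t = ln 2 / ln(1 + 0.00100096) ≈ 0.69315/0.00100046 ≈ 692.8278.
t ≈ 13.3236.

13.32 years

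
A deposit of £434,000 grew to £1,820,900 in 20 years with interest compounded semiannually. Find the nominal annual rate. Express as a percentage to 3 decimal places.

The 40-period growth factor is 1,820,900/434,000 = 4.19562.
r/2 = 4.19562^(1/40) − 1 ≈ 0.0365014, so r ≈ 2·0.0365014 = 7.30029%.

7.300%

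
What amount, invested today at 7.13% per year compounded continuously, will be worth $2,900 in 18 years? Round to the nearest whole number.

P = A·e^(−rt) = 2,900·e^(−1.2834).
e^(−1.2834) ≈ 0.2770935789, so P ≈ 803.5714.

$804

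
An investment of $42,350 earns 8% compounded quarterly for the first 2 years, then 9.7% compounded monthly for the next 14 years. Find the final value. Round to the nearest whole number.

Phase 1: 42,350·(1 + 0.02)^8 ≈ 49,619.7748.
Phase 2: 49,619.7748·(1 + 0.097/12)^168 ≈ 191,891.5282.

$191,892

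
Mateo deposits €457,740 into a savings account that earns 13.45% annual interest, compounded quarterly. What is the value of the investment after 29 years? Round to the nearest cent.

Periodic rate = 13.45%/4 = 0.033625; periods = 4·29 = 116.
A = 457,740·(1 + 0.033625)^116 ≈ 457,740·46.356279504823 ≈ 21,219,123.3805.

€21,219,123.38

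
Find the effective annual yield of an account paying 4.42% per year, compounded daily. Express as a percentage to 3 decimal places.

EAR = (1 + 4.42%/365)^365 − 1 = (1 + 0.000121096)^365 − 1.
(1 + 0.000121096)^365 ≈ 1.045189, so EAR ≈ 4.51886%.

4.519%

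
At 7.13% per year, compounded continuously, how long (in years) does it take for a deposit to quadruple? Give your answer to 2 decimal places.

e^(0.0713t) = 4, so 0.0713t = ln 4 ≈ 1.3863.
t ≈ 1.3863/0.0713 ≈ 19.4431.

19.44 years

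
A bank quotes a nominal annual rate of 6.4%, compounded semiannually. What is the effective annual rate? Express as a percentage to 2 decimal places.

EAR = (1 + 6.4%/2)^2 − 1 = (1 + 0.032)^2 − 1.
(1 + 0.032)^2 ≈ 1.065024, so EAR ≈ 6.50240%.

6.50%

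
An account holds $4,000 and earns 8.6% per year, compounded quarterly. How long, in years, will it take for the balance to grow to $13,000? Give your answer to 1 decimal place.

(1 + 0.0215)^(4t) = 13,000/4,000 = 3.25.
4t·ln(1 + 0.0215) = ln(3.25); 4t = 1.1787/0.0212721 ≈ 55.4084.
t ≈ 13.8521 years.

13.9 years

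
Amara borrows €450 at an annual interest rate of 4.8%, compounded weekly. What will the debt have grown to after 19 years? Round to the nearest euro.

€1,120

Periodic rate = 4.8%/52 = 0.000923077; periods = 52·19 = 988.
A = 450·(1 + 0.048/52)^988 ≈ 450·2.488249213 ≈ 1,119.7121.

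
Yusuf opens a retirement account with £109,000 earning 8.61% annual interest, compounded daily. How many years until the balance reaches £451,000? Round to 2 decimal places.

We need (1 + 0.00023589)^(365t) = 4.1376, so 365t = ln 4.1376 / ln 1.000236 ≈ 6020.9609.
t ≈ 6020.9609/365 = 16.4958 years.

16.50 years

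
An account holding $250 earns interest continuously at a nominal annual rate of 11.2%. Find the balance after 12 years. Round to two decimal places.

A = P·e^(rt) = 250·e^(0.112·12) = 250·e^1.344.
e^1.344 ≈ 3.83435027, so A ≈ 958.5876.

$958.59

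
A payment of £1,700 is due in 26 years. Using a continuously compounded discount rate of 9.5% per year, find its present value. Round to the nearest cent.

P = A·e^(−rt) = 1,700·e^(−2.47).
e^(−2.47) ≈ 0.084584859, so P ≈ 143.7943.

£143.79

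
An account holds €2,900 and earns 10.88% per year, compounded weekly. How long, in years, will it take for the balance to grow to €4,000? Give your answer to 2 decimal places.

2.96 years

(1 + 0.00209231)^(52t) = 4,000/2,900 = 1.3793.
52t·ln(1 + 0.00209231) = ln(1.3793); 52t = 0.32158/0.00209012 ≈ 153.8588.
t ≈ 2.9588 years.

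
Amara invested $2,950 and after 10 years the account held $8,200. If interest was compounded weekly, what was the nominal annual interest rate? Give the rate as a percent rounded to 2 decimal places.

10.23%

(1 + r/52)^520 = 8,200/2,950 = 2.77966.
1 + r/52 = 2.77966^(1/520) ≈ 1.001968, so r/52 ≈ 0.00196795.
r ≈ 52·0.00196795 = 10.23335%.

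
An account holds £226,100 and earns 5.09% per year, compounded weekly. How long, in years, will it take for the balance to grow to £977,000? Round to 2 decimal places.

28.77 years

We need (1 + 0.000978846)^(52t) = 4.3211, so 52t = ln 4.3211 / ln 1.000979 ≈ 1495.8688.
t ≈ 1495.8688/52 = 28.7667 years.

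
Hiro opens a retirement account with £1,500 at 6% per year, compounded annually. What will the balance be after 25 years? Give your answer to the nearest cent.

£6,437.81

Annual rate = 6% = 0.06; years = 25.
A = 1,500·(1 + 0.06)^25 ≈ 1,500·4.29187072 ≈ 6,437.8061.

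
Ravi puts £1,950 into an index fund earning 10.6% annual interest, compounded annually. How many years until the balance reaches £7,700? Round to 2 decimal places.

13.63 years

(1 + 0.106)^t = 7,700/1,950 = 3.9487.
t·ln(1 + 0.106) = ln(3.9487); t = 1.3734/0.10075 ≈ 13.6317.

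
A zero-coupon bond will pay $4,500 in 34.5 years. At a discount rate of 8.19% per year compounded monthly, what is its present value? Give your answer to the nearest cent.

Growth factor = (1 + 0.006825)^414 ≈ 16.70906621.
P = 4,500/16.70906621 ≈ 269.3149.

$269.31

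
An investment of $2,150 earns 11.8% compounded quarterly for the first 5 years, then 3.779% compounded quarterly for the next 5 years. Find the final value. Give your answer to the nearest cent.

$4,641.31

After 5 years at 11.8%: 2,150 × 1.788656805 ≈ 3,845.6121.
Then 5 years at 3.779%: 3,845.6121 × 1.206909584 ≈ 4,641.3061.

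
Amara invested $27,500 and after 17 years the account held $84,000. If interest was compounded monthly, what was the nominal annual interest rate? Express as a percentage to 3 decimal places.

6.586%

(1 + r/12)^204 = 84,000/27,500 = 3.05455.
1 + r/12 = 3.05455^(1/204) ≈ 1.005489, so r/12 ≈ 0.00548869.
r ≈ 12·0.00548869 = 6.58643%.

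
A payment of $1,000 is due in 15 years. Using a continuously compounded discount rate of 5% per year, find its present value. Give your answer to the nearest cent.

P = A·e^(−rt) = 1,000·e^(−0.75).
e^(−0.75) ≈ 0.472366553, so P ≈ 472.3666.

$472.37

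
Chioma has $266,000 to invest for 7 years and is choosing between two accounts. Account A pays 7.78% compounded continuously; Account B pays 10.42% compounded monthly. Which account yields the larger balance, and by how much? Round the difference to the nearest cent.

Account A growth factor: e^(0.0778·7) = e^0.5446 ≈ 1.72391867697; balance ≈ 458,562.3681.
Account B growth factor: (1 + 0.1042/12)^84 ≈ 2.06731652614; balance ≈ 549,906.1960.
Account B is larger by 91,343.8279.

Account B, by $91,343.83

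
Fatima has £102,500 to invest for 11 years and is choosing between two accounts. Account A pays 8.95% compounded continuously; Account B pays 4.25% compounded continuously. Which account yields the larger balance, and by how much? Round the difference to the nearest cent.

A: e^(0.0895·11) = e^0.9845 ≈ 2.67647331315, so 102,500 × 2.67647331315 ≈ 274,338.5146.
B: e^(0.0425·11) = e^0.4675 ≈ 1.59599920355, so 102,500 × 1.59599920355 ≈ 163,589.9184.
Difference ≈ 110,748.5962 in favor of A.

Account A, by £110,748.60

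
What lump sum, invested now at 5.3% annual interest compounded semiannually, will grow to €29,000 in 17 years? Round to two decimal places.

Growth factor = (1 + 0.0265)^34 ≈ 2.4333491372.
P = 29,000/2.4333491372 ≈ 11,917.7308.

€11,917.73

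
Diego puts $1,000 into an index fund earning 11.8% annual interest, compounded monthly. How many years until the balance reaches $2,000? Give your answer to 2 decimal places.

5.90 years

(1 + 0.00983333)^(12t) = 2,000/1,000 = 2.
12t·ln(1 + 0.00983333) = ln(2); 12t = 0.69315/0.0097853 ≈ 70.8356.
t ≈ 5.9030 years.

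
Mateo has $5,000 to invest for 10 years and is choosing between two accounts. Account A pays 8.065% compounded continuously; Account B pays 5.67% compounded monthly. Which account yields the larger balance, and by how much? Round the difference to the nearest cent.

Account A, by $2,397.18

A: e^(0.08065·10) = e^0.8065 ≈ 2.2400540611, so 5,000 × 2.2400540611 ≈ 11,200.2703.
B: (1 + 0.004725)^120 ≈ 1.760617619, so 5,000 × 1.760617619 ≈ 8,803.0881.
Difference ≈ 2,397.1822 in favor of A.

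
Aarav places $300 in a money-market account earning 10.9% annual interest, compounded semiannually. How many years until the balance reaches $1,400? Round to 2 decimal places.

We need (1 + 0.0545)^(2t) = 4.6667, so 2t = ln 4.6667 / ln 1.0545 ≈ 29.0285.
t ≈ 29.0285/2 = 14.5142 years.

14.51 years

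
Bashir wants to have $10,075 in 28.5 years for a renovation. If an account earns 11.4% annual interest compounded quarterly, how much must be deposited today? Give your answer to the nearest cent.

Periodic rate = 11.4%/4 = 0.0285; 114 periods.
P = 10,075/(1 + 0.0285)^114 ≈ 10,075/24.620096311 ≈ 409.2185.

$409.22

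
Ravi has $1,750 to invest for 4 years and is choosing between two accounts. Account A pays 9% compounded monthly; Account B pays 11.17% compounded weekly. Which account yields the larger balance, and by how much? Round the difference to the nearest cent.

A: (1 + 0.0075)^48 ≈ 1.431405333, so 1,750 × 1.431405333 ≈ 2,504.9593.
B: (1 + 0.1117/52)^208 ≈ 1.562552662, so 1,750 × 1.562552662 ≈ 2,734.4672.
Difference ≈ 229.5078 in favor of B.

Account B, by $229.51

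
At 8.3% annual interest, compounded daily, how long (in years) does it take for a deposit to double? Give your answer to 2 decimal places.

(1 + 0.000227397)^(365t) = 2.
365t = ln 2 / ln(1 + 0.000227397) ≈ 0.69315/0.000227371 ≈ 3048.5239.
t ≈ 8.3521.

8.35 years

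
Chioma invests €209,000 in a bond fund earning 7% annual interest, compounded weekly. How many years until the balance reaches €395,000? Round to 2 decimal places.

(1 + 0.00134615)^(52t) = 395,000/209,000 = 1.89.
52t·ln(1 + 0.00134615) = ln(1.89); 52t = 0.63655/0.00134525 ≈ 473.1850.
t ≈ 9.0997 years.

9.10 years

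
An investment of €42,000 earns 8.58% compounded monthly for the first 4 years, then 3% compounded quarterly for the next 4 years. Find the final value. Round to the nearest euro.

After 4 years at 8.58%: 42,000 × 1.407730562 ≈ 59,124.6836.
Then 4 years at 3%: 59,124.6836 × 1.1269921137 ≈ 66,633.0521.

€66,633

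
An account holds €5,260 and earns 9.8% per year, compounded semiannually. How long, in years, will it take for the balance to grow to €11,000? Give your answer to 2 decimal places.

7.71 years

We need (1 + 0.049)^(2t) = 2.0913, so 2t = ln 2.0913 / ln 1.049 ≈ 15.4224.
t ≈ 15.4224/2 = 7.7112 years.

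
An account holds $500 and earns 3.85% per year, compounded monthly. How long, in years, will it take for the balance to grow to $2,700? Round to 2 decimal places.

43.87 years

We need (1 + 0.00320833)^(12t) = 5.4, so 12t = ln 5.4 / ln 1.003208 ≈ 526.4736.
t ≈ 526.4736/12 = 43.8728 years.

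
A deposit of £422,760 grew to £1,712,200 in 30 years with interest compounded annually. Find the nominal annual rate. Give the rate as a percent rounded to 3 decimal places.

The 30-period growth factor is 1,712,200/422,760 = 4.05005.
r = 4.05005^(1/30) − 1 ≈ 0.0477283, i.e. 4.77283%.

4.773%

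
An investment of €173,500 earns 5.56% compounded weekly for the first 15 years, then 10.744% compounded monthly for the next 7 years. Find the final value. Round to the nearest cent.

Phase 1: 173,500·(1 + 0.0556/52)^780 ≈ 399,307.6002.
Phase 2: 399,307.6002·(1 + 0.10744/12)^84 ≈ 844,263.9633.

€844,263.96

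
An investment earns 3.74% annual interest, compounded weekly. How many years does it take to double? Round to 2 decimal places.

18.54 years

(1 + 0.000719231)^(52t) = 2.
52t = ln 2 / ln(1 + 0.000719231) ≈ 0.69315/0.000718972 ≈ 964.0806.
t ≈ 18.5400.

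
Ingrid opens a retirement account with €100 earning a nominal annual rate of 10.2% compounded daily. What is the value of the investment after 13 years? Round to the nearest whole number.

€377

Periodic rate = 10.2%/365 = 0.000279452; periods = 365·13 = 4745.
A = 100·(1 + 0.102/365)^4745 ≈ 100·3.76525187 ≈ 376.5252.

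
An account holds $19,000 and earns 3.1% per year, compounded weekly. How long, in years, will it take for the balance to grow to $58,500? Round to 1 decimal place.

We need (1 + 0.000596154)^(52t) = 3.0789, so 52t = ln 3.0789 / ln 1.000596 ≈ 1886.9675.
t ≈ 1886.9675/52 = 36.2878 years.

36.3 years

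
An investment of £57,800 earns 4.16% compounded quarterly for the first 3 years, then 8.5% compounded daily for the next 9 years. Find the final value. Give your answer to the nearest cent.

£140,619.16

After 3 years at 4.16%: 57,800 × 1.13219191842 ≈ 65,440.6929.
Then 9 years at 8.5%: 65,440.6929 × 2.14880299048 ≈ 140,619.1566.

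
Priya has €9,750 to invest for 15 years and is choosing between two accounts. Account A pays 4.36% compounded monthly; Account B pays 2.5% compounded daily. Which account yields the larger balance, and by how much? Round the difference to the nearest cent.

A: (1 + 0.0436/12)^180 ≈ 1.9209402314, so 9,750 × 1.9209402314 ≈ 18,729.1673.
B: (1 + 0.025/365)^5475 ≈ 1.4549727299, so 9,750 × 1.4549727299 ≈ 14,185.9841.
Difference ≈ 4,543.1831 in favor of A.

Account A, by €4,543.18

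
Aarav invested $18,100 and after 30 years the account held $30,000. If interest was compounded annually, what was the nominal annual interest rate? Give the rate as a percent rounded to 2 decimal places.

1.70%

(1 + r)^30 = 30,000/18,100 = 1.65746.
1 + r = 1.65746^(1/30) ≈ 1.016985, so r ≈ 0.0169855.
r ≈ 1.69855%.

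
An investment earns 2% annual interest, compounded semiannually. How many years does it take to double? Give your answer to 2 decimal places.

34.83 years

(1 + 0.01)^(2t) = 2.
2t = ln 2 / ln(1 + 0.01) ≈ 0.69315/0.00995033 ≈ 69.6607.
t ≈ 34.8304.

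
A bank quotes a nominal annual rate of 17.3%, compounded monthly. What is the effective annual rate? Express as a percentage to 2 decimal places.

18.74%

EAR = (1 + 17.3%/12)^12 − 1 = (1 + 0.0144167)^12 − 1.
(1 + 0.0144167)^12 ≈ 1.187399, so EAR ≈ 18.73985%.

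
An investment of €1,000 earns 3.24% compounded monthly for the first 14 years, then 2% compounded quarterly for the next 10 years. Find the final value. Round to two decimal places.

€1,920.32

After 14 years at 3.24%: 1,000 × 1.573006474 ≈ 1,573.0065.
Then 10 years at 2%: 1,573.0065 × 1.220794236 ≈ 1,920.3172.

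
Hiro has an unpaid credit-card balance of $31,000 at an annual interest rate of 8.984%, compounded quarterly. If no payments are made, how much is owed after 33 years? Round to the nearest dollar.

Growth factor = (1 + 0.02246)^132 ≈ 18.763555744.
A ≈ 31,000 × 18.763555744 ≈ 581,670.2281.

$581,670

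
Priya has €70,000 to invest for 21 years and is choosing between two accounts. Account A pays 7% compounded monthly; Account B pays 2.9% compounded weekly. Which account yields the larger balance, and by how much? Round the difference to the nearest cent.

A: (1 + 0.07/12)^252 ≈ 4.33069960693, so 70,000 × 4.33069960693 ≈ 303,148.9725.
B: (1 + 0.029/52)^1092 ≈ 1.83827980509, so 70,000 × 1.83827980509 ≈ 128,679.5864.
Difference ≈ 174,469.3861 in favor of A.

Account A, by €174,469.39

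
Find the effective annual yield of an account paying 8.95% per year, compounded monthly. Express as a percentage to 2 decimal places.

9.33%

One year is 12 periods at 0.00745833 each: (1 + 0.00745833)^12 ≈ 1.093264.
EAR = 1.093264 − 1 ≈ 9.32642%.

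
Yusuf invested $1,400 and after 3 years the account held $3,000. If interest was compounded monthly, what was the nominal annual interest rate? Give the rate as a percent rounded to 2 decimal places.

The 36-period growth factor is 3,000/1,400 = 2.14286.
r/12 = 2.14286^(1/36) − 1 ≈ 0.0213962, so r ≈ 12·0.0213962 = 25.67549%.

25.68%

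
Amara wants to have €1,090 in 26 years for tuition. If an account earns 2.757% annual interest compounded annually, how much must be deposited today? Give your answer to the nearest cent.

Annual rate = 2.757% = 0.02757; 26 periods.
P = 1,090/(1 + 0.02757)^26 ≈ 1,090/2.028134858 ≈ 537.4396.

€537.44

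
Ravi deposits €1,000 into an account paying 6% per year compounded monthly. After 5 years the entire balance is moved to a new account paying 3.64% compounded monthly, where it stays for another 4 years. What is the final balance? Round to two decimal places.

€1,559.92

After 5 years at 6%: 1,000 × 1.348850153 ≈ 1,348.8502.
Then 4 years at 3.64%: 1,348.8502 × 1.156478508 ≈ 1,559.9162.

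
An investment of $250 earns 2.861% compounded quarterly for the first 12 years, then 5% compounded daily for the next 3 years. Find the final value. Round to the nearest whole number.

$409

Phase 1: 250·(1 + 0.0071525)^48 ≈ 351.9746.
Phase 2: 351.9746·(1 + 0.05/365)^1095 ≈ 408.9319.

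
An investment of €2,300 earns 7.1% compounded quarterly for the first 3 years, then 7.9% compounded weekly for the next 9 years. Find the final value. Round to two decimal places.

€5,780.56

Phase 1: 2,300·(1 + 0.01775)^12 ≈ 2,840.6725.
Phase 2: 2,840.6725·(1 + 0.079/52)^468 ≈ 5,780.5642.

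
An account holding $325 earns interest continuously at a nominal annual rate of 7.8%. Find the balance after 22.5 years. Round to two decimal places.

$1,879.62

A = P·e^(rt) = 325·e^(0.078·22.5) = 325·e^1.755.
e^1.755 ≈ 5.783447742, so A ≈ 1,879.6205.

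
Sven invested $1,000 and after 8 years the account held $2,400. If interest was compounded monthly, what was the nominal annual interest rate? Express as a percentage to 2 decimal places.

The 96-period growth factor is 2,400/1,000 = 2.4.
r/12 = 2.4^(1/96) − 1 ≈ 0.00916118, so r ≈ 12·0.00916118 = 10.99341%.

10.99%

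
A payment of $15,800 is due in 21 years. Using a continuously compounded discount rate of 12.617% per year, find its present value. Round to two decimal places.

$1,116.77

P = A·e^(−rt) = 15,800·e^(−2.64957).
e^(−2.64957) ≈ 0.070681599615, so P ≈ 1,116.7693.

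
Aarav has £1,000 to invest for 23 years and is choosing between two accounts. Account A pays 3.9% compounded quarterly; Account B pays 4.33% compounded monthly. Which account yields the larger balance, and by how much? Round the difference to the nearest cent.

Account B, by £260.71

A: (1 + 0.00975)^92 ≈ 2.441604347, so 1,000 × 2.441604347 ≈ 2,441.6043.
B: (1 + 0.0433/12)^276 ≈ 2.702311562, so 1,000 × 2.702311562 ≈ 2,702.3116.
Difference ≈ 260.7072 in favor of B.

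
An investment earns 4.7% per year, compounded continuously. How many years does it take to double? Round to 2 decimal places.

14.75 years

e^(0.047t) = 2, so 0.047t = ln 2 ≈ 0.69315.
t ≈ 0.69315/0.047 ≈ 14.7478.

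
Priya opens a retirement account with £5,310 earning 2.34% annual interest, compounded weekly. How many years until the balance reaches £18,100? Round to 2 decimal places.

52.42 years

We need (1 + 0.00045)^(52t) = 3.4087, so 52t = ln 3.4087 / ln 1.00045 ≈ 2725.7689.
t ≈ 2725.7689/52 = 52.4186 years.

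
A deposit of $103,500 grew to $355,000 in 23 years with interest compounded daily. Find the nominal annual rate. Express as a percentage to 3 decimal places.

(1 + r/365)^8395 = 355,000/103,500 = 3.42995.
1 + r/365 = 3.42995^(1/8395) ≈ 1.000147, so r/365 ≈ 0.00014683.
r ≈ 365·0.00014683 = 5.35929%.

5.359%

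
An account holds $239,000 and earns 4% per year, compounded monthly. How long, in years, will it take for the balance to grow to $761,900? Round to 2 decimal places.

We need (1 + 0.00333333)^(12t) = 3.1879, so 12t = ln 3.1879 / ln 1.003333 ≈ 348.3849.
t ≈ 348.3849/12 = 29.0321 years.

29.03 years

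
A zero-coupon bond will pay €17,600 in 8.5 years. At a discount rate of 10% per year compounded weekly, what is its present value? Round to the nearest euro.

Growth factor = (1 + 0.1/52)^442 ≈ 2.3377378678.
P = 17,600/2.3377378678 ≈ 7,528.6456.

€7,529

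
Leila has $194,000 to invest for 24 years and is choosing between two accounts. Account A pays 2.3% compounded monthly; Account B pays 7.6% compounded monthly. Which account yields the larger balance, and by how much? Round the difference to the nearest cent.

Account B, by $858,498.66

Account A growth factor: (1 + 0.023/12)^288 ≈ 1.73580568084; balance ≈ 336,746.3021.
Account B growth factor: (1 + 0.076/12)^288 ≈ 6.161056498268; balance ≈ 1,195,244.9607.
Account B is larger by 858,498.6586.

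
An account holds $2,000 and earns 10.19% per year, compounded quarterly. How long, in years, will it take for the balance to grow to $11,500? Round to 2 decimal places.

17.38 years

(1 + 0.025475)^(4t) = 11,500/2,000 = 5.75.
4t·ln(1 + 0.025475) = ln(5.75); 4t = 1.7492/0.0251559 ≈ 69.5343.
t ≈ 17.3836 years.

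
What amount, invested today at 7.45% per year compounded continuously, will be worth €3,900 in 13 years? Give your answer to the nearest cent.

€1,480.64

P = A·e^(−rt) = 3,900·e^(−0.9685).
e^(−0.9685) ≈ 0.3796520893, so P ≈ 1,480.6431.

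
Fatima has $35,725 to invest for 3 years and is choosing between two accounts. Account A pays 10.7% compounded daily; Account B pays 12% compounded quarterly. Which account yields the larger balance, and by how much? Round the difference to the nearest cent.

A: (1 + 0.107/365)^1095 ≈ 1.3784407355, so 35,725 × 1.3784407355 ≈ 49,244.7953.
B: (1 + 0.03)^12 ≈ 1.4257608868, so 35,725 × 1.4257608868 ≈ 50,935.3077.
Difference ≈ 1,690.5124 in favor of B.

Account B, by $1,690.51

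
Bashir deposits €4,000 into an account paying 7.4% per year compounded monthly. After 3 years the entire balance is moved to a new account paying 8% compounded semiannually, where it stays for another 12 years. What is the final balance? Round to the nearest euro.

€12,793

After 3 years at 7.4%: 4,000 × 1.2477205182 ≈ 4,990.8821.
Then 12 years at 8%: 4,990.8821 × 2.5633041649 ≈ 12,793.1488.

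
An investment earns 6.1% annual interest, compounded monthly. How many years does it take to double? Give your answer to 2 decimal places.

(1 + 0.00508333)^(12t) = 2.
12t = ln 2 / ln(1 + 0.00508333) ≈ 0.69315/0.00507046 ≈ 136.7031.
t ≈ 11.3919.

11.39 years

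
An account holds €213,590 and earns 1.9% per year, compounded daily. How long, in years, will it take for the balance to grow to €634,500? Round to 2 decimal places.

57.31 years

We need (1 + 0.0000520548)^(365t) = 2.9706, so 365t = ln 2.9706 / ln 1.000052 ≈ 20916.5620.
t ≈ 20916.5620/365 = 57.3056 years.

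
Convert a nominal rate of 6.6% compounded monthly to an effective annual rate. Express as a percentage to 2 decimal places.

EAR = (1 + 6.6%/12)^12 − 1 = (1 + 0.0055)^12 − 1.
(1 + 0.0055)^12 ≈ 1.068034, so EAR ≈ 6.80336%.

6.80%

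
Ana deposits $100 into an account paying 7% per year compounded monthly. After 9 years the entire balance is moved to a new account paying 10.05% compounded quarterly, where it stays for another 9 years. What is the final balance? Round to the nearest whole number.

After 9 years at 7%: 100 × 1.87417697 ≈ 187.4177.
Then 9 years at 10.05%: 187.4177 × 2.44323756 ≈ 457.9060.

$458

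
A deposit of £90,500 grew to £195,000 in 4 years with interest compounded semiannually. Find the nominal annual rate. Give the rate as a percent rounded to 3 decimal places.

The 8-period growth factor is 195,000/90,500 = 2.1547.
r/2 = 2.1547^(1/8) − 1 ≈ 0.100711, so r ≈ 2·0.100711 = 20.14217%.

20.142%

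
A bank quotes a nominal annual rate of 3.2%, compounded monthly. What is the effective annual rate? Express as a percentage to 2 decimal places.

EAR = (1 + 3.2%/12)^12 − 1 = (1 + 0.00266667)^12 − 1.
(1 + 0.00266667)^12 ≈ 1.032474, so EAR ≈ 3.24735%.

3.25%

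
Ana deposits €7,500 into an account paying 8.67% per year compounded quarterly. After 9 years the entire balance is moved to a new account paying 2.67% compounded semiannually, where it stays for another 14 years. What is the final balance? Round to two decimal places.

€23,528.06

After 9 years at 8.67%: 7,500 × 2.1640116458 ≈ 16,230.0873.
Then 14 years at 2.67%: 16,230.0873 × 1.4496568475 ≈ 23,528.0573.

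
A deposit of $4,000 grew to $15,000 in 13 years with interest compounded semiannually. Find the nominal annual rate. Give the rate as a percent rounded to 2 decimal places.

The 26-period growth factor is 15,000/4,000 = 3.75.
r/2 = 3.75^(1/26) − 1 ≈ 0.0521511, so r ≈ 2·0.0521511 = 10.43023%.

10.43%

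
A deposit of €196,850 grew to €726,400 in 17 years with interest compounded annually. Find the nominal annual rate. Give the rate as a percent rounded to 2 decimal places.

The 17-period growth factor is 726,400/196,850 = 3.69012.
r = 3.69012^(1/17) − 1 ≈ 0.0798298, i.e. 7.98298%.

7.98%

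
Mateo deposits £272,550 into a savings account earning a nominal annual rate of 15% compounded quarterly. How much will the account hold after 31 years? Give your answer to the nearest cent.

£26,180,097.16

Growth factor = (1 + 0.0375)^124 ≈ 96.05612607247.
A ≈ 272,550 × 96.05612607247 ≈ 26,180,097.1611.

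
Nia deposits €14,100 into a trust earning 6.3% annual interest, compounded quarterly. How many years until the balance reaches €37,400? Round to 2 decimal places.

(1 + 0.01575)^(4t) = 37,400/14,100 = 2.6525.
4t·ln(1 + 0.01575) = ln(2.6525); 4t = 0.9755/0.0156273 ≈ 62.4227.
t ≈ 15.6057 years.

15.61 years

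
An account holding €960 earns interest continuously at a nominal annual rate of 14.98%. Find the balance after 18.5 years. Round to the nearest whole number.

A = P·e^(rt) = 960·e^(0.1498·18.5) = 960·e^2.7713.
e^2.7713 ≈ 15.979393725, so A ≈ 15,340.2180.

€15,340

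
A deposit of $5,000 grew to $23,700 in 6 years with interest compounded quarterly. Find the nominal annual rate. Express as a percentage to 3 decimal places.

26.793%

The 24-period growth factor is 23,700/5,000 = 4.74.
r/4 = 4.74^(1/24) − 1 ≈ 0.0669828, so r ≈ 4·0.0669828 = 26.79313%.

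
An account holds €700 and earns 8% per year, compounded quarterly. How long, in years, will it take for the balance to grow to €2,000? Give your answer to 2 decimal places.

We need (1 + 0.02)^(4t) = 2.8571, so 4t = ln 2.8571 / ln 1.02 ≈ 53.0143.
t ≈ 53.0143/4 = 13.2536 years.

13.25 years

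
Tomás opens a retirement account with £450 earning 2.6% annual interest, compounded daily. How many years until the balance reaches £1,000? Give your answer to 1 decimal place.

30.7 years

(1 + 0.0000712329)^(365t) = 1,000/450 = 2.2222.
365t·ln(1 + 0.0000712329) = ln(2.2222); 365t = 0.79851/7.12303e-05 ≈ 11210.2188.
t ≈ 30.7129 years.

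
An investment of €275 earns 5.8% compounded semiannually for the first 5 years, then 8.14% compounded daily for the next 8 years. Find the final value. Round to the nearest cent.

After 5 years at 5.8%: 275 × 1.3309255 ≈ 366.0045.
Then 8 years at 8.14%: 366.0045 × 1.91770162 ≈ 701.8875.

€701.89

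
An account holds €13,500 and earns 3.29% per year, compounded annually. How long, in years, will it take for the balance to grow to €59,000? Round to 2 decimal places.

45.56 years

We need (1 + 0.0329)^t = 4.3704, so t = ln 4.3704 / ln 1.0329 ≈ 45.5616.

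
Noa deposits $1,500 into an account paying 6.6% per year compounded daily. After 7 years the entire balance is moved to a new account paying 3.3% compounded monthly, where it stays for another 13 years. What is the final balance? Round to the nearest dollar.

$3,654

After 7 years at 6.6%: 1,500 × 1.587179014 ≈ 2,380.7685.
Then 13 years at 3.3%: 2,380.7685 × 1.534817074 ≈ 3,654.0442.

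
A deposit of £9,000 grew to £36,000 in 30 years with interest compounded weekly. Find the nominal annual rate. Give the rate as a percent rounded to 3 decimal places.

4.623%

The 1560-period growth factor is 36,000/9,000 = 4.
r/52 = 4^(1/1560) − 1 ≈ 0.000889045, so r ≈ 52·0.000889045 = 4.62304%.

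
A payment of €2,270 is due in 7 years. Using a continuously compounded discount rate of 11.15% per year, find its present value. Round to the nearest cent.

P = A·e^(−rt) = 2,270·e^(−0.7805).
e^(−0.7805) ≈ 0.4581768656, so P ≈ 1,040.0615.

€1,040.06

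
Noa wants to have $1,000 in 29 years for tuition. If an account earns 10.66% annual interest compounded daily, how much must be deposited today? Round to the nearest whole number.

Periodic rate = 10.66%/365 = 0.000292055; 10585 periods.
P = 1,000/(1 + 0.1066/365)^10585 ≈ 1,000/21.9979366 ≈ 45.4588.

$45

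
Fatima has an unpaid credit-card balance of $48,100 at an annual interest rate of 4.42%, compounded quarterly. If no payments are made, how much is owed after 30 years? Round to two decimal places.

Growth factor = (1 + 0.01105)^120 ≈ 3.73866043928.
A ≈ 48,100 × 3.73866043928 ≈ 179,829.5671.

$179,829.57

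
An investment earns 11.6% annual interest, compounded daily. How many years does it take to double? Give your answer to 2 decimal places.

(1 + 0.000317808)^(365t) = 2.
365t = ln 2 / ln(1 + 0.000317808) ≈ 0.69315/0.000317758 ≈ 2181.3700.
t ≈ 5.9764.

5.98 years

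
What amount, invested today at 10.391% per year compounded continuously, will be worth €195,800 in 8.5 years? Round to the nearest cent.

P = A·e^(−rt) = 195,800·e^(−0.883235).
e^(−0.883235) ≈ 0.413443257022, so P ≈ 80,952.1897.

€80,952.19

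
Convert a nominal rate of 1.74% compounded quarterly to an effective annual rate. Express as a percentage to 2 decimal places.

EAR = (1 + 1.74%/4)^4 − 1 = (1 + 0.00435)^4 − 1.
(1 + 0.00435)^4 ≈ 1.017514, so EAR ≈ 1.75139%.

1.75%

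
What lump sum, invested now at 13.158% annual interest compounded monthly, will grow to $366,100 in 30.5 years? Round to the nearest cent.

$6,763.63

Periodic rate = 13.158%/12 = 0.010965; 366 periods.
P = 366,100/(1 + 0.010965)^366 ≈ 366,100/54.1277618112 ≈ 6,763.6272.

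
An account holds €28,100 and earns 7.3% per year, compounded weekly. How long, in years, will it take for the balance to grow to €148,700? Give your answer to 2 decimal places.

22.84 years

(1 + 0.00140385)^(52t) = 148,700/28,100 = 5.2918.
52t·ln(1 + 0.00140385) = ln(5.2918); 52t = 1.6662/0.00140286 ≈ 1187.6875.
t ≈ 22.8401 years.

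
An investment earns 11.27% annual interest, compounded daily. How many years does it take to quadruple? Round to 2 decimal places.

(1 + 0.000308767)^(365t) = 4.
365t = ln 4 / ln(1 + 0.000308767) ≈ 1.3863/0.000308719 ≈ 4490.4663.
t ≈ 12.3026.

12.30 years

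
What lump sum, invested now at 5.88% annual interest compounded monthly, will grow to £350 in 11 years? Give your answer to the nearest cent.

Growth factor = (1 + 0.0049)^132 ≈ 1.90640734.
P = 350/1.90640734 ≈ 183.5914.

£183.59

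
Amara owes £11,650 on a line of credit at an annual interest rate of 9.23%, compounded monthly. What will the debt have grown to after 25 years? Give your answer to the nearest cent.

£116,044.90

Growth factor = (1 + 0.0923/12)^300 ≈ 9.96093541062.
A ≈ 11,650 × 9.96093541062 ≈ 116,044.8975.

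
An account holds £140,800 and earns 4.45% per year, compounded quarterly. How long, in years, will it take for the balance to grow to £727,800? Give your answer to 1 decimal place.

We need (1 + 0.011125)^(4t) = 5.169, so 4t = ln 5.169 / ln 1.011125 ≈ 148.4770.
t ≈ 148.4770/4 = 37.1192 years.

37.1 years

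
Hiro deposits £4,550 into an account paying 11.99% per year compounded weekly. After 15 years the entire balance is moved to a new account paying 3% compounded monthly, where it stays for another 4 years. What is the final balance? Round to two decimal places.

Phase 1: 4,550·(1 + 0.1199/52)^780 ≈ 27,427.7960.
Phase 2: 27,427.7960·(1 + 0.0025)^48 ≈ 30,920.1230.

£30,920.12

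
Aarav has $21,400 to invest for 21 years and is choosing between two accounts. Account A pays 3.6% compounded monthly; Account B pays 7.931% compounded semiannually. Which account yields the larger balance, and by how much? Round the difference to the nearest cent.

Account A growth factor: (1 + 0.003)^252 ≈ 2.1273312565; balance ≈ 45,524.8889.
Account B growth factor: (1 + 0.039655)^42 ≈ 5.12092429265; balance ≈ 109,587.7799.
Account B is larger by 64,062.8910.

Account B, by $64,062.89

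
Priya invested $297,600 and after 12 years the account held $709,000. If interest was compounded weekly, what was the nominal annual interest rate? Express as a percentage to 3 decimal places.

7.239%

(1 + r/52)^624 = 709,000/297,600 = 2.38239.
1 + r/52 = 2.38239^(1/624) ≈ 1.001392, so r/52 ≈ 0.00139216.
r ≈ 52·0.00139216 = 7.23924%.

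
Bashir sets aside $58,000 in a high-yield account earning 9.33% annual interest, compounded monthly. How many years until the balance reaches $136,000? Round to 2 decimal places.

(1 + 0.007775)^(12t) = 136,000/58,000 = 2.3448.
12t·ln(1 + 0.007775) = ln(2.3448); 12t = 0.85221/0.00774493 ≈ 110.0348.
t ≈ 9.1696 years.

9.17 years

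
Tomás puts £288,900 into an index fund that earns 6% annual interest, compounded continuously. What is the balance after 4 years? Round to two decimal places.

£367,263.88

A = P·e^(rt) = 288,900·e^(0.06·4) = 288,900·e^0.24.
e^0.24 ≈ 1.27124915032, so A ≈ 367,263.8795.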